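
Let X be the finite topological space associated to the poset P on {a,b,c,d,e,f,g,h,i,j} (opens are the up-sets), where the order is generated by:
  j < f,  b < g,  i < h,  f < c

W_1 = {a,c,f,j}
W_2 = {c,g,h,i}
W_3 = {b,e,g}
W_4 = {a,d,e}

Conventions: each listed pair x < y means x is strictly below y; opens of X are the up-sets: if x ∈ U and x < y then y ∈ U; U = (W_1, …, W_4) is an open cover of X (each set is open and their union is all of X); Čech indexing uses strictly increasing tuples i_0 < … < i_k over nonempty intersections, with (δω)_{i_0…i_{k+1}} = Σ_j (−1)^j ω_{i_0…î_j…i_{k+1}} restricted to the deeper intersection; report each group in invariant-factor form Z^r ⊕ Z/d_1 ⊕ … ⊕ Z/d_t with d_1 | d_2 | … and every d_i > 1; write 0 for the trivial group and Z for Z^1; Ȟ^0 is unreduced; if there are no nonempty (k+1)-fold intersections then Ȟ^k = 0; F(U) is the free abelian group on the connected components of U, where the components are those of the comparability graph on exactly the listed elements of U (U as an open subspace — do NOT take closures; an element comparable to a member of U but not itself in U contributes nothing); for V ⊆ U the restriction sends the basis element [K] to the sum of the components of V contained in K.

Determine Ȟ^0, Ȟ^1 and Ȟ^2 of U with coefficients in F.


Ȟ^0 ≅ Z^6; Ȟ^1 ≅ 0; Ȟ^2 ≅ 0

nonempty overlaps:
  W12={c} W14={a} W23={g} W34={e}
components per intersection:
  W1: {a} {c,f,j}
  W2: {c} {g} {h,i}
  W3: {b,g} {e}
  W4: {a} {d} {e}
  W12: {c}
  W14: {a}
  W23: {g}
  W34: {e}
C dims 10,4; δ0: rk 4, SNF 1^4
degree 0: 10−4−0 = 6 → Ȟ^0 ≅ Z^6
degree 1: 4−0−4 = 0 → Ȟ^1 ≅ 0
degree 2: 0−0−0 = 0 → Ȟ^2 ≅ 0


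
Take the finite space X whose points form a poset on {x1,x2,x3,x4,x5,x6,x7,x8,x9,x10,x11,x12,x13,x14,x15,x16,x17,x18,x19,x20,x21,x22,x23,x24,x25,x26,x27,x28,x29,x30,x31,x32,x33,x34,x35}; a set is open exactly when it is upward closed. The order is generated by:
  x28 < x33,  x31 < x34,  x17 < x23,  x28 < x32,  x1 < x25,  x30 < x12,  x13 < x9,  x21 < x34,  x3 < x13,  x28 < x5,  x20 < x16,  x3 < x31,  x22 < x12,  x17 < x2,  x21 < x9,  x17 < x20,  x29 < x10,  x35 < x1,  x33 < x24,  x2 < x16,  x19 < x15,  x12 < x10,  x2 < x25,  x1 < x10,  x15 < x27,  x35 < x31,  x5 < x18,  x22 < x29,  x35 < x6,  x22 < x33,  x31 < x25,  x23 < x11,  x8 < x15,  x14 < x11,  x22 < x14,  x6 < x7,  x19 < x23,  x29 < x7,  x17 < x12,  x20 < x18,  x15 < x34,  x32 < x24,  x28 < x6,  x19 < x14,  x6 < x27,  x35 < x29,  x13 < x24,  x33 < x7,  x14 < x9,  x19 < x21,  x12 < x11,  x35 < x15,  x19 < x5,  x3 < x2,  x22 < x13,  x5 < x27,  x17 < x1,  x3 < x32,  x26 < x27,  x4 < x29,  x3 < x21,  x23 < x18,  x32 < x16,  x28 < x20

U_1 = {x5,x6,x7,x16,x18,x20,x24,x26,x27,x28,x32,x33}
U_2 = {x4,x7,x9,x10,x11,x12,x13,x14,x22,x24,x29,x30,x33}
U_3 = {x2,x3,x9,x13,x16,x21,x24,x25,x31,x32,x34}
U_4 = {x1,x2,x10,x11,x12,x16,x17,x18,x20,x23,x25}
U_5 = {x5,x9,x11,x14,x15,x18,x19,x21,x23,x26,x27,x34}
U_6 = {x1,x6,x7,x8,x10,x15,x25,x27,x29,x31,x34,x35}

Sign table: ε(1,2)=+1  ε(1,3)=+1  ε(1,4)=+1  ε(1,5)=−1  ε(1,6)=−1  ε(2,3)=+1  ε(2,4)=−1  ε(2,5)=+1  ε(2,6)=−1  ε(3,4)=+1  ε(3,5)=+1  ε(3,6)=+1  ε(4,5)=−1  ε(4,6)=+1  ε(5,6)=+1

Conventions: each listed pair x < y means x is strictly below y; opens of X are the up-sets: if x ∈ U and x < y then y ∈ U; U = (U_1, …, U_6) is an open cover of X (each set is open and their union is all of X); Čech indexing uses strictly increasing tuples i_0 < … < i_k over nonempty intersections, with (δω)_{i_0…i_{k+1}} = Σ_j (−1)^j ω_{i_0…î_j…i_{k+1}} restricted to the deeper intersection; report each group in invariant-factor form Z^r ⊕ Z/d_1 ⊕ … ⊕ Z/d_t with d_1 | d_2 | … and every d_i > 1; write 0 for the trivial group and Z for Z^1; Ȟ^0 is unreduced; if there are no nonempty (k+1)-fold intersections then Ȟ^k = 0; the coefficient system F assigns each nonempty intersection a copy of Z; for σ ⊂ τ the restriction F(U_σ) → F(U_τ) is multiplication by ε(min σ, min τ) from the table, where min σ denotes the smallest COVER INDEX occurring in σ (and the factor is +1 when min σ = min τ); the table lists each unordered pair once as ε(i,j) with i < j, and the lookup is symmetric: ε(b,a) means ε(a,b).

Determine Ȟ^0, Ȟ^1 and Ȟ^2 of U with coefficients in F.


Ȟ^0(U;F) ≅ 0,  Ȟ^1(U;F) ≅ Z/2,  Ȟ^2(U;F) ≅ Z

nerve of the cover:
  U12={x7,x24,x33} U13={x16,x24,x32} U14={x16,x18,x20} U15={x5,x18,x26,x27} U16={x6,x7,x27} U23={x9,x13,x24} U24={x10,x11,x12} U25={x9,x11,x14} U26={x7,x10,x29} U34={x2,x16,x25} U35={x9,x21,x34} U36={x25,x31,x34} U45={x11,x18,x23} U46={x1,x10,x25} U56={x15,x27,x34}
  U123={x24} U126={x7} U134={x16} U145={x18} U156={x27} U235={x9} U245={x11} U246={x10} U346={x25} U356={x34}
C dims 6,15,10; δ0: rk 6, SNF 1^5·2; δ1: rk 9, SNF 1^9
Ȟ^0 = (6 − 6) − 0 = 0, so Ȟ^0 ≅ 0
Ȟ^1 = (15 − 9) − 6 = 0 plus torsion [2], so Ȟ^1 ≅ Z/2
Ȟ^2 = (10 − 0) − 9 = 1, so Ȟ^2 ≅ Z


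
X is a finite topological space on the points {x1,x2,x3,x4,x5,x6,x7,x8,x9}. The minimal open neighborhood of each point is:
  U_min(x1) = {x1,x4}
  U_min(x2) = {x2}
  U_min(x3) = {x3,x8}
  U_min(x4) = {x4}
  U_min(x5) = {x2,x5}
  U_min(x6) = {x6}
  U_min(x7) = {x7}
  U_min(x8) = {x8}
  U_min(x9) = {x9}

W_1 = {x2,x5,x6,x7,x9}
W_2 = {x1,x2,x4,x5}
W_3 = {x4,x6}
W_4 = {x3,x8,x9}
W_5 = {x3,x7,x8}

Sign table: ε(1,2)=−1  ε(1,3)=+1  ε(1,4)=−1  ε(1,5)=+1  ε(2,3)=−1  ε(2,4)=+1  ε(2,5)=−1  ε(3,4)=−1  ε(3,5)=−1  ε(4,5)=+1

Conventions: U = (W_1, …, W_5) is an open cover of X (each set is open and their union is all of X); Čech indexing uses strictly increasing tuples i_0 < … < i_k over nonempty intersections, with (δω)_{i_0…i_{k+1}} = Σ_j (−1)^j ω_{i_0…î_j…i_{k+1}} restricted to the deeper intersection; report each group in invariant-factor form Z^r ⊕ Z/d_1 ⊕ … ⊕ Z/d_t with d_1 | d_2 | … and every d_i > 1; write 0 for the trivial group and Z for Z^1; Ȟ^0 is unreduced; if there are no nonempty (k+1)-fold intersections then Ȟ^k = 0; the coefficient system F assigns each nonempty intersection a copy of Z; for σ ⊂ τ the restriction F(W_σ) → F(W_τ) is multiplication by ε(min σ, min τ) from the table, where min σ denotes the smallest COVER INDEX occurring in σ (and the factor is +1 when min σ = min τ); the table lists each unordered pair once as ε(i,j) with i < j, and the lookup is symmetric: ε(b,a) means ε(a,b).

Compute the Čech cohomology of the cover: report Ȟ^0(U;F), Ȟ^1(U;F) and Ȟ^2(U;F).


intersection data:
  W12={x2,x5} W13={x6} W14={x9} W15={x7} W23={x4} W45={x3,x8}
C dims 5,6; δ0: rk 5, SNF 1^4·2
Ȟ^0 = (5 − 5) − 0 = 0, so Ȟ^0 ≅ 0
Ȟ^1 = (6 − 0) − 5 = 1 plus torsion [2], so Ȟ^1 ≅ Z ⊕ Z/2
Ȟ^2 = (0 − 0) − 0 = 0, so Ȟ^2 ≅ 0

Ȟ^0 = 0; Ȟ^1 = Z ⊕ Z/2; Ȟ^2 = 0


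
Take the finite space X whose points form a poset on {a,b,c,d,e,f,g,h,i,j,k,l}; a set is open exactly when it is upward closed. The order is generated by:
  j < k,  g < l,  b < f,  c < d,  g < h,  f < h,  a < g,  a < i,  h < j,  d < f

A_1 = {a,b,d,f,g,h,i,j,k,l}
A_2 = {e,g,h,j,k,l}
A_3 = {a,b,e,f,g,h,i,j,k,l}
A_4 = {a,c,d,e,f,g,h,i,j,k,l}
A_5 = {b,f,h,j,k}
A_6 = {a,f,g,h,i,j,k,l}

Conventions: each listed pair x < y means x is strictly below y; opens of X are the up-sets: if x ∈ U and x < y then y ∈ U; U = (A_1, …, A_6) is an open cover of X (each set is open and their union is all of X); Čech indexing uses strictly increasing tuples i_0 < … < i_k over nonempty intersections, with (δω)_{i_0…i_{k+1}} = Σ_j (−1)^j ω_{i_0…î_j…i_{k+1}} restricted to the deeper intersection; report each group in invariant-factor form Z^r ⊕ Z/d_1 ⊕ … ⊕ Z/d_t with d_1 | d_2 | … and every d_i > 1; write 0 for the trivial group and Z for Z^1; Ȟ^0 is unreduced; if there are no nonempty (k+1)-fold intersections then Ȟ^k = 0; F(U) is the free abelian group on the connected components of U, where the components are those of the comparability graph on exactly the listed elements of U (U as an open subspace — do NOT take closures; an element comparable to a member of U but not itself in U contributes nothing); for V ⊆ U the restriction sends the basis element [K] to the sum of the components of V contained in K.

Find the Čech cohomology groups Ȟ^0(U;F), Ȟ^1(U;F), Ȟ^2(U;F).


nerve of the cover:
  A12={g,h,j,k,l} A13={a,b,f,g,h,i,j,k,l} A14={a,d,f,g,h,i,j,k,l} A15={b,f,h,j,k} A16={a,f,g,h,i,j,k,l} A23={e,g,h,j,k,l} A24={e,g,h,j,k,l} A25={h,j,k} A26={g,h,j,k,l} A34={a,e,f,g,h,i,j,k,l} A35={b,f,h,j,k} A36={a,f,g,h,i,j,k,l} A45={f,h,j,k} A46={a,f,g,h,i,j,k,l} A56={f,h,j,k}
  A123={g,h,j,k,l} A124={g,h,j,k,l} A125={h,j,k} A126={g,h,j,k,l} A134={a,f,g,h,i,j,k,l} A135={b,f,h,j,k} A136={a,f,g,h,i,j,k,l} A145={f,h,j,k} A146={a,f,g,h,i,j,k,l} A156={f,h,j,k} A234={e,g,h,j,k,l} A235={h,j,k} A236={g,h,j,k,l} A245={h,j,k} A246={g,h,j,k,l} A256={h,j,k} A345={f,h,j,k} A346={a,f,g,h,i,j,k,l} A356={f,h,j,k} A456={f,h,j,k}
  A1234={g,h,j,k,l} A1235={h,j,k} A1236={g,h,j,k,l} A1245={h,j,k} A1246={g,h,j,k,l} A1256={h,j,k} A1345={f,h,j,k} A1346={a,f,g,h,i,j,k,l} A1356={f,h,j,k} A1456={f,h,j,k} A2345={h,j,k} A2346={g,h,j,k,l} A2356={h,j,k} A2456={h,j,k} A3456={f,h,j,k}
  A12345={h,j,k} A12346={g,h,j,k,l} A12356={h,j,k} A12456={h,j,k} A13456={f,h,j,k} A23456={h,j,k}
  A123456={h,j,k}
components per intersection:
  A1: {a,b,d,f,g,h,i,j,k,l}
  A2: {e} {g,h,j,k,l}
  A3: {a,b,f,g,h,i,j,k,l} {e}
  A4: {a,c,d,f,g,h,i,j,k,l} {e}
  A5: {b,f,h,j,k}
  A6: {a,f,g,h,i,j,k,l}
  A12: {g,h,j,k,l}
  A13: {a,b,f,g,h,i,j,k,l}
  A14: {a,d,f,g,h,i,j,k,l}
  A15: {b,f,h,j,k}
  A16: {a,f,g,h,i,j,k,l}
  A23: {e} {g,h,j,k,l}
  A24: {e} {g,h,j,k,l}
  A25: {h,j,k}
  A26: {g,h,j,k,l}
  A34: {a,f,g,h,i,j,k,l} {e}
  A35: {b,f,h,j,k}
  A36: {a,f,g,h,i,j,k,l}
  A45: {f,h,j,k}
  A46: {a,f,g,h,i,j,k,l}
  A56: {f,h,j,k}
  A123: {g,h,j,k,l}
  A124: {g,h,j,k,l}
  A125: {h,j,k}
  A126: {g,h,j,k,l}
  A134: {a,f,g,h,i,j,k,l}
  A135: {b,f,h,j,k}
  A136: {a,f,g,h,i,j,k,l}
  A145: {f,h,j,k}
  A146: {a,f,g,h,i,j,k,l}
  A156: {f,h,j,k}
  A234: {e} {g,h,j,k,l}
  A235: {h,j,k}
  A236: {g,h,j,k,l}
  A245: {h,j,k}
  A246: {g,h,j,k,l}
  A256: {h,j,k}
  A345: {f,h,j,k}
  A346: {a,f,g,h,i,j,k,l}
  A356: {f,h,j,k}
  A456: {f,h,j,k}
  A1234: {g,h,j,k,l}
  A1235: {h,j,k}
  A1236: {g,h,j,k,l}
  A1245: {h,j,k}
  A1246: {g,h,j,k,l}
  A1256: {h,j,k}
  A1345: {f,h,j,k}
  A1346: {a,f,g,h,i,j,k,l}
  A1356: {f,h,j,k}
  A1456: {f,h,j,k}
  A2345: {h,j,k}
  A2346: {g,h,j,k,l}
  A2356: {h,j,k}
  A2456: {h,j,k}
  A3456: {f,h,j,k}
  A12345: {h,j,k}
  A12346: {g,h,j,k,l}
  A12356: {h,j,k}
  A12456: {h,j,k}
  A13456: {f,h,j,k}
  A23456: {h,j,k}
  A123456: {h,j,k}
C dims 9,18,21,15; δ0: rk 7, SNF 1^7; δ1: rk 11, SNF 1^11; δ2: rk 10, SNF 1^10
Ȟ^0 = (9 − 7) − 0 = 2, so Ȟ^0 ≅ Z^2
Ȟ^1 = (18 − 11) − 7 = 0, so Ȟ^1 ≅ 0
Ȟ^2 = (21 − 10) − 11 = 0, so Ȟ^2 ≅ 0

Ȟ^0(U;F) ≅ Z^2, Ȟ^1(U;F) ≅ 0, Ȟ^2(U;F) ≅ 0


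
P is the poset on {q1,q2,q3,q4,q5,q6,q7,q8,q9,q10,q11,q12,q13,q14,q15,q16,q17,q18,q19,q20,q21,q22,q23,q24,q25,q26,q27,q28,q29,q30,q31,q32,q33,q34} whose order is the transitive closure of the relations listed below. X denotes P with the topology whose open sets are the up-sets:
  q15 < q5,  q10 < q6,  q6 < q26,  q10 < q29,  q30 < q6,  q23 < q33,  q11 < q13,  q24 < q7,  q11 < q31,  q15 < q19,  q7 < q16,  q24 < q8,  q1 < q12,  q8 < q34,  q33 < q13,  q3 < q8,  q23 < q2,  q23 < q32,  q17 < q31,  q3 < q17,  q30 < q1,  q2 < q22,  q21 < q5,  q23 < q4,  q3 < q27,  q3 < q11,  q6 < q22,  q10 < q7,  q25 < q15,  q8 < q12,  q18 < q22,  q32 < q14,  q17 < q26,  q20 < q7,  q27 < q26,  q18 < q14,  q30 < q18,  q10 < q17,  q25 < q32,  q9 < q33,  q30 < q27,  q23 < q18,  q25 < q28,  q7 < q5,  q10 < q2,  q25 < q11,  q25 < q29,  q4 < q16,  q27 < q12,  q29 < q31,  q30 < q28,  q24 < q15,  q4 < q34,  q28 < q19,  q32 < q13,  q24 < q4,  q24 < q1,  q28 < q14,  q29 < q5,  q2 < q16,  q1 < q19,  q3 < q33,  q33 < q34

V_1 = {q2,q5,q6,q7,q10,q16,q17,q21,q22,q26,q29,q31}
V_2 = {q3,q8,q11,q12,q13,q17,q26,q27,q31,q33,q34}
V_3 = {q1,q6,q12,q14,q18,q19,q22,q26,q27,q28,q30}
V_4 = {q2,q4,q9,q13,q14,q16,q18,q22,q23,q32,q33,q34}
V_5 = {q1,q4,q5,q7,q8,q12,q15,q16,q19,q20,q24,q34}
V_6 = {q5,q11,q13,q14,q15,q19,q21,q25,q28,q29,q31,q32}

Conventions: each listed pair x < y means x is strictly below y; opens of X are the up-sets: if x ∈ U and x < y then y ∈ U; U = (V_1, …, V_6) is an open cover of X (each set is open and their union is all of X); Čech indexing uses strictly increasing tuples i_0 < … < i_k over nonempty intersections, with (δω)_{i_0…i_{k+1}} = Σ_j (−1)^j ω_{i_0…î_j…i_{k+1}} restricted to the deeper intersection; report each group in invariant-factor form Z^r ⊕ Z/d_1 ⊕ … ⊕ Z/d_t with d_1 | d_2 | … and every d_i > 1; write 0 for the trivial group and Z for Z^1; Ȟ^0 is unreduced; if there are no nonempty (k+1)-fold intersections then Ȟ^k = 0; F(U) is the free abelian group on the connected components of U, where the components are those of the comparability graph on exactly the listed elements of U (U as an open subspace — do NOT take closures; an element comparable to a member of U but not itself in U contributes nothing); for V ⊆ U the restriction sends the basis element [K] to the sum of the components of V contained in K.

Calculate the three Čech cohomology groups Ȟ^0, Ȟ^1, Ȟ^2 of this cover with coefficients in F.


nerve of the cover:
  V12={q17,q26,q31} V13={q6,q22,q26} V14={q2,q16,q22} V15={q5,q7,q16} V16={q5,q21,q29,q31} V23={q12,q26,q27} V24={q13,q33,q34} V25={q8,q12,q34} V26={q11,q13,q31} V34={q14,q18,q22} V35={q1,q12,q19} V36={q14,q19,q28} V45={q4,q16,q34} V46={q13,q14,q32} V56={q5,q15,q19}
  V123={q26} V126={q31} V134={q22} V145={q16} V156={q5} V235={q12} V245={q34} V246={q13} V346={q14} V356={q19}
components per intersection:
  V1: {q2,q5,q6,q7,q10,q16,q17,q21,q22,q26,q29,q31}
  V2: {q3,q8,q11,q12,q13,q17,q26,q27,q31,q33,q34}
  V3: {q1,q6,q12,q14,q18,q19,q22,q26,q27,q28,q30}
  V4: {q2,q4,q9,q13,q14,q16,q18,q22,q23,q32,q33,q34}
  V5: {q1,q4,q5,q7,q8,q12,q15,q16,q19,q20,q24,q34}
  V6: {q5,q11,q13,q14,q15,q19,q21,q25,q28,q29,q31,q32}
  V12: {q17,q26,q31}
  V13: {q6,q22,q26}
  V14: {q2,q16,q22}
  V15: {q5,q7,q16}
  V16: {q5,q21,q29,q31}
  V23: {q12,q26,q27}
  V24: {q13,q33,q34}
  V25: {q8,q12,q34}
  V26: {q11,q13,q31}
  V34: {q14,q18,q22}
  V35: {q1,q12,q19}
  V36: {q14,q19,q28}
  V45: {q4,q16,q34}
  V46: {q13,q14,q32}
  V56: {q5,q15,q19}
  V123: {q26}
  V126: {q31}
  V134: {q22}
  V145: {q16}
  V156: {q5}
  V235: {q12}
  V245: {q34}
  V246: {q13}
  V346: {q14}
  V356: {q19}
C dims 6,15,10; δ0: rk 5, SNF 1^5; δ1: rk 10, SNF 1^9·2
Ȟ^0 = (6 − 5) − 0 = 1, so Ȟ^0 ≅ Z
Ȟ^1 = (15 − 10) − 5 = 0, so Ȟ^1 ≅ 0
Ȟ^2 = (10 − 0) − 10 = 0 plus torsion [2], so Ȟ^2 ≅ Z/2

Ȟ^0(U;F) ≅ Z; Ȟ^1(U;F) ≅ 0; Ȟ^2(U;F) ≅ Z/2


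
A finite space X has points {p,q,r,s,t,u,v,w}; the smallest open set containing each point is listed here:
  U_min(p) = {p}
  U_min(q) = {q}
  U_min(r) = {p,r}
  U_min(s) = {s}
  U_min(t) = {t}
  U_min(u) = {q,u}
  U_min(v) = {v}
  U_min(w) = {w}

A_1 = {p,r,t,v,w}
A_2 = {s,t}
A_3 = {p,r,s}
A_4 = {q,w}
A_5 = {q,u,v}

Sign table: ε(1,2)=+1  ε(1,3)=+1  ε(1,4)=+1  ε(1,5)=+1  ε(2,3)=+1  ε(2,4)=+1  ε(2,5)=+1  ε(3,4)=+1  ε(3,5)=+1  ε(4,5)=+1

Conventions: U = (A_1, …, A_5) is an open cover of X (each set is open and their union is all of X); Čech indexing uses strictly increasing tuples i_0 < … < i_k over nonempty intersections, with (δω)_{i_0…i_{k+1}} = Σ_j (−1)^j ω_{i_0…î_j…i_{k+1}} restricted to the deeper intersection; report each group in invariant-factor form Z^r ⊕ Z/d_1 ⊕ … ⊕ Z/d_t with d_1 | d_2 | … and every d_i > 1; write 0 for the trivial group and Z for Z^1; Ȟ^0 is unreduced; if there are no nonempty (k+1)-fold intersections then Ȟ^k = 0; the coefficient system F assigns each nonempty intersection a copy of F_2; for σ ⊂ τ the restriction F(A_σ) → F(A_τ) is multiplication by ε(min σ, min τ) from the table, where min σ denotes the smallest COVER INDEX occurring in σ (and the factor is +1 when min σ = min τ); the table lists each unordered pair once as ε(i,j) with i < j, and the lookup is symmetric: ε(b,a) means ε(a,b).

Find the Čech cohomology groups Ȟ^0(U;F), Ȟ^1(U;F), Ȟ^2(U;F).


nonempty intersections:
  A12={t} A13={p,r} A14={w} A15={v} A23={s} A45={q}
C dims 5,6; δ0: rk_F2 4
Ȟ^0: (5−4)−0=1 ⇒ Z/2
Ȟ^1: (6−0)−4=2 ⇒ Z/2 ⊕ Z/2
Ȟ^2: (0−0)−0=0 ⇒ 0

Ȟ^0 = Z/2; Ȟ^1 = Z/2 ⊕ Z/2; Ȟ^2 = 0


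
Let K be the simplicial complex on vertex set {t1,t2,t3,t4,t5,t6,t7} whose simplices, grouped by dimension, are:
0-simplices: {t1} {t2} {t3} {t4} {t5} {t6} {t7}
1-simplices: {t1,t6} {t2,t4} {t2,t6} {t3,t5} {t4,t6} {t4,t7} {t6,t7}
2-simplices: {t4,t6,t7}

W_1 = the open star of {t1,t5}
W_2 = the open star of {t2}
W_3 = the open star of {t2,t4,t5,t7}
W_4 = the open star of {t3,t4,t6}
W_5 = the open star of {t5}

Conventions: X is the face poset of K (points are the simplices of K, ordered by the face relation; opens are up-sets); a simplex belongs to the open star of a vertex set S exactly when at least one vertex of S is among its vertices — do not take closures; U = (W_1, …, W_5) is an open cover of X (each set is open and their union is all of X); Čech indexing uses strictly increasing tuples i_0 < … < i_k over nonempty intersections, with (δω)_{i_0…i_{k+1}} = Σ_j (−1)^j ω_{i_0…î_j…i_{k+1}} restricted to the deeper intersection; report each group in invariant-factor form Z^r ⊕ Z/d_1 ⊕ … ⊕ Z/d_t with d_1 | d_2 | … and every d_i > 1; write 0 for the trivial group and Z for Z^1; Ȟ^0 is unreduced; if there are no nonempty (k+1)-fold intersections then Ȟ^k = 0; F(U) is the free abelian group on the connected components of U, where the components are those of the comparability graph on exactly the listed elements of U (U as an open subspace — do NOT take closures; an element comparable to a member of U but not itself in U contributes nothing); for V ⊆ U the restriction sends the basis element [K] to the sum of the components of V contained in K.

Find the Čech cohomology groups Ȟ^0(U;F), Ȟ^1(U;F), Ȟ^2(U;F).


Ȟ^0(U;F) ≅ Z^2; Ȟ^1(U;F) ≅ Z; Ȟ^2(U;F) ≅ 0

nerve of the cover:
  W1={{t1},{t5},{t1,t6},{t3,t5}} W2={{t2},{t2,t4},{t2,t6}} W3={{t2},{t4},{t5},{t7},{t2,t4},{t2,t6},{t3,t5},{t4,t6},{t4,t7},{t6,t7},{t4,t6,t7}} W4={{t3},{t4},{t6},{t1,t6},{t2,t4},{t2,t6},{t3,t5},{t4,t6},{t4,t7},{t6,t7},{t4,t6,t7}} W5={{t5},{t3,t5}}
  W13={{t5},{t3,t5}} W14={{t1,t6},{t3,t5}} W15={{t5},{t3,t5}} W23={{t2},{t2,t4},{t2,t6}} W24={{t2,t4},{t2,t6}} W34={{t4},{t2,t4},{t2,t6},{t3,t5},{t4,t6},{t4,t7},{t6,t7},{t4,t6,t7}} W35={{t5},{t3,t5}} W45={{t3,t5}}
  W134={{t3,t5}} W135={{t5},{t3,t5}} W145={{t3,t5}} W234={{t2,t4},{t2,t6}} W345={{t3,t5}}
  W1345={{t3,t5}}
components per intersection:
  W1: {{t1},{t1,t6}} {{t5},{t3,t5}}
  W2: {{t2},{t2,t4},{t2,t6}}
  W3: {{t2},{t4},{t7},{t2,t4},{t2,t6},{t4,t6},{t4,t7},{t6,t7},{t4,t6,t7}} {{t5},{t3,t5}}
  W4: {{t3},{t3,t5}} {{t4},{t6},{t1,t6},{t2,t4},{t2,t6},{t4,t6},{t4,t7},{t6,t7},{t4,t6,t7}}
  W5: {{t5},{t3,t5}}
  W13: {{t5},{t3,t5}}
  W14: {{t1,t6}} {{t3,t5}}
  W15: {{t5},{t3,t5}}
  W23: {{t2},{t2,t4},{t2,t6}}
  W24: {{t2,t4}} {{t2,t6}}
  W34: {{t4},{t2,t4},{t4,t6},{t4,t7},{t6,t7},{t4,t6,t7}} {{t2,t6}} {{t3,t5}}
  W35: {{t5},{t3,t5}}
  W45: {{t3,t5}}
  W134: {{t3,t5}}
  W135: {{t5},{t3,t5}}
  W145: {{t3,t5}}
  W234: {{t2,t4}} {{t2,t6}}
  W345: {{t3,t5}}
  W1345: {{t3,t5}}
C dims 8,12,6,1; δ0: rk 6, SNF 1^6; δ1: rk 5, SNF 1^5; δ2: rk 1, SNF 1^1
Ȟ^0 = (8 − 6) − 0 = 2, so Ȟ^0 ≅ Z^2
Ȟ^1 = (12 − 5) − 6 = 1, so Ȟ^1 ≅ Z
Ȟ^2 = (6 − 1) − 5 = 0, so Ȟ^2 ≅ 0


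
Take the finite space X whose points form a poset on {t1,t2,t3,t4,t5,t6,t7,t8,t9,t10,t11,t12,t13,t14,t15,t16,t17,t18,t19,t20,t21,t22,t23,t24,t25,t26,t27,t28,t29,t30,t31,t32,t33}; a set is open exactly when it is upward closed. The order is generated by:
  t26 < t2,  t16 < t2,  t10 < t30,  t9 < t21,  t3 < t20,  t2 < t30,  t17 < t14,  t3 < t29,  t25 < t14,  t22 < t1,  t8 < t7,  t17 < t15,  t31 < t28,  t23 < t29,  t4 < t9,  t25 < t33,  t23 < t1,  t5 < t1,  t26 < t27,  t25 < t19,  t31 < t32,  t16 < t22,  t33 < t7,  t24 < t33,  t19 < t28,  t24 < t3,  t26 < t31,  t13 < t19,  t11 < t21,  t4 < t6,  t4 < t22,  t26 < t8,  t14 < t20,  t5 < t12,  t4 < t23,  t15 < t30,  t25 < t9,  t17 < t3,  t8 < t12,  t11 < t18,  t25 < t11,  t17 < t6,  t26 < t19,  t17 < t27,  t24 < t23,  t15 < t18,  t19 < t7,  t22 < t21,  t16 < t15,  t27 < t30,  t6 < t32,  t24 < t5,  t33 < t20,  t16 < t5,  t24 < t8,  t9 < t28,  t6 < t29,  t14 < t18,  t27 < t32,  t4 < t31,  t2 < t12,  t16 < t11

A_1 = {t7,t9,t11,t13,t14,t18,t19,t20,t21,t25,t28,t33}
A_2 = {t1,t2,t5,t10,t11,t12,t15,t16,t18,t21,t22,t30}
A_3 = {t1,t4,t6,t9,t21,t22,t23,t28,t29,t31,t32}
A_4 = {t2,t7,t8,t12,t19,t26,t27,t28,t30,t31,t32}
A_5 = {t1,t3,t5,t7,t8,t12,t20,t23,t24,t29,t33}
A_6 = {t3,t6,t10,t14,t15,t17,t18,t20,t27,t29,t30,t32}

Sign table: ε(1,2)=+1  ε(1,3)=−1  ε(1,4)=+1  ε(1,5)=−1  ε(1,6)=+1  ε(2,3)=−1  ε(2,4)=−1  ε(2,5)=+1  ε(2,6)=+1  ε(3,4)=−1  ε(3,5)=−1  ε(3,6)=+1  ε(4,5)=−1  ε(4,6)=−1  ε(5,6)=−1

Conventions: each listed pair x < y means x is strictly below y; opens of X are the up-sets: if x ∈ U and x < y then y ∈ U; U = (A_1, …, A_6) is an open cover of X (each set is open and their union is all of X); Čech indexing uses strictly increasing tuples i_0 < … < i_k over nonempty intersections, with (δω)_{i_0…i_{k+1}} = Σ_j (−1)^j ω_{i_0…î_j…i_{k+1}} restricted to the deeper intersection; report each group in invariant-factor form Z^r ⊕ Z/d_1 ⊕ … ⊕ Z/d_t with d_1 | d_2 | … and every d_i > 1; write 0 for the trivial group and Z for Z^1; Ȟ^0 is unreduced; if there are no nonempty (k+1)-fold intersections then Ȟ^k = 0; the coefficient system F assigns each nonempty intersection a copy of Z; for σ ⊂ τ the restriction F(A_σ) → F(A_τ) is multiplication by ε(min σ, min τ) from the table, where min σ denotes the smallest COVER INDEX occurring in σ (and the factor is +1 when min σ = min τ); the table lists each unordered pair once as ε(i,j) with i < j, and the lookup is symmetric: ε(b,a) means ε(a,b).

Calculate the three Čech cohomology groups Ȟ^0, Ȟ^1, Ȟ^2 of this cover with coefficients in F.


Ȟ^0(U;F) ≅ 0; Ȟ^1(U;F) ≅ Z/2; Ȟ^2(U;F) ≅ Z

cover nerve:
  A12={t11,t18,t21} A13={t9,t21,t28} A14={t7,t19,t28} A15={t7,t20,t33} A16={t14,t18,t20} A23={t1,t21,t22} A24={t2,t12,t30} A25={t1,t5,t12} A26={t10,t15,t18,t30} A34={t28,t31,t32} A35={t1,t23,t29} A36={t6,t29,t32} A45={t7,t8,t12} A46={t27,t30,t32} A56={t3,t20,t29}
  A123={t21} A126={t18} A134={t28} A145={t7} A156={t20} A235={t1} A245={t12} A246={t30} A346={t32} A356={t29}
C dims 6,15,10; δ0: rk 6, SNF 1^5·2; δ1: rk 9, SNF 1^9
Ȟ^0: (6−6)−0=0 ⇒ 0
Ȟ^1: (15−9)−6=0 plus torsion [2] ⇒ Z/2
Ȟ^2: (10−0)−9=1 ⇒ Z


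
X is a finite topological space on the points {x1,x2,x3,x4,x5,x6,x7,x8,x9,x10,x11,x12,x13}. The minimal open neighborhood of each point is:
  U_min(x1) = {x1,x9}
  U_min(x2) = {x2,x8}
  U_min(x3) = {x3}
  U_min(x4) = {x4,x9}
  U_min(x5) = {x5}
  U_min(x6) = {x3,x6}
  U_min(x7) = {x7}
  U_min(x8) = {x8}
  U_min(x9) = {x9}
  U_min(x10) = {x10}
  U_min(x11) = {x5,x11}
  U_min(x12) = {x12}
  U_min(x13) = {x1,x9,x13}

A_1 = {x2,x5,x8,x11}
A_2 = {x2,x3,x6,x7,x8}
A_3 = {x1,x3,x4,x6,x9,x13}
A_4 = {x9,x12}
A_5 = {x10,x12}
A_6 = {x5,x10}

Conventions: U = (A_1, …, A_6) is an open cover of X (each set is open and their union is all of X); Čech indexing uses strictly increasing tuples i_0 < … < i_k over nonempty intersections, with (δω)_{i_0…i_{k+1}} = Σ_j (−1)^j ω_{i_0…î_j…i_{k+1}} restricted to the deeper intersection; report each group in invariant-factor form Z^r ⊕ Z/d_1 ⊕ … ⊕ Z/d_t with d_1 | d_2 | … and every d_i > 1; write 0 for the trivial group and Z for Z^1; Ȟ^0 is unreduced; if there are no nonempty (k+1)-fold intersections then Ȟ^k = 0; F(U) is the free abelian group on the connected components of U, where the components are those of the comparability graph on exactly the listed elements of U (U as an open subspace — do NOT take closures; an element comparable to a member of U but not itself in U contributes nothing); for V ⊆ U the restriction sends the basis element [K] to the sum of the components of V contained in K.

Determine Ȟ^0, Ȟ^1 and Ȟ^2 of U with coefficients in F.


Ȟ^0 = Z^7; Ȟ^1 = 0; Ȟ^2 = 0

nonempty intersections:
  A12={x2,x8} A16={x5} A23={x3,x6} A34={x9} A45={x12} A56={x10}
components per intersection:
  A1: {x2,x8} {x5,x11}
  A2: {x2,x8} {x3,x6} {x7}
  A3: {x1,x4,x9,x13} {x3,x6}
  A4: {x9} {x12}
  A5: {x10} {x12}
  A6: {x5} {x10}
  A12: {x2,x8}
  A16: {x5}
  A23: {x3,x6}
  A34: {x9}
  A45: {x12}
  A56: {x10}
C dims 13,6; δ0: rk 6, SNF 1^6
Ȟ^0: (13−6)−0=7 ⇒ Z^7
Ȟ^1: (6−0)−6=0 ⇒ 0
Ȟ^2: (0−0)−0=0 ⇒ 0


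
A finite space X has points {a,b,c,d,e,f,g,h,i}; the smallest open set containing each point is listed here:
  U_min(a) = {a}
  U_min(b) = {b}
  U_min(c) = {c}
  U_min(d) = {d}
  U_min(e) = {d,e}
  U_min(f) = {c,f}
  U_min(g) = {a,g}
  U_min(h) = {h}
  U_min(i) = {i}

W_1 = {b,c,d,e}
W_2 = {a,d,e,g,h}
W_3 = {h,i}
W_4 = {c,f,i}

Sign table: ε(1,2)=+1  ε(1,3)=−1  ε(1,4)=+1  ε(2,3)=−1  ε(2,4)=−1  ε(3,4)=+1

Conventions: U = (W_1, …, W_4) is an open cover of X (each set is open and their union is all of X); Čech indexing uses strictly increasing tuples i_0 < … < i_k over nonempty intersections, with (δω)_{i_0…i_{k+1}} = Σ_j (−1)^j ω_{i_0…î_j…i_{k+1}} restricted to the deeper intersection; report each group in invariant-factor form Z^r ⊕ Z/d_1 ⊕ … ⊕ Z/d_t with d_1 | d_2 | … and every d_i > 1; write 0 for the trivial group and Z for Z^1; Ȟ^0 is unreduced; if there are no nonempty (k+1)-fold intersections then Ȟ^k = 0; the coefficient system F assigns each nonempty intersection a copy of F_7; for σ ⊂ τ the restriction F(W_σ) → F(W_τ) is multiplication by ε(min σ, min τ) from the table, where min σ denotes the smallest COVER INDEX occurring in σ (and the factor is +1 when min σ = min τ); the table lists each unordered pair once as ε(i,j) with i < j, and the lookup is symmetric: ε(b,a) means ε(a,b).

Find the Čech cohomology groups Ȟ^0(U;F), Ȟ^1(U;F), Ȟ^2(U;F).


nonempty overlaps:
  W12={d,e} W14={c} W23={h} W34={i}
C dims 4,4; δ0: rk_F7 4
degree 0: 4−4−0 = 0 → Ȟ^0 ≅ 0
degree 1: 4−0−4 = 0 → Ȟ^1 ≅ 0
degree 2: 0−0−0 = 0 → Ȟ^2 ≅ 0

Ȟ^0 = 0,  Ȟ^1 = 0,  Ȟ^2 = 0


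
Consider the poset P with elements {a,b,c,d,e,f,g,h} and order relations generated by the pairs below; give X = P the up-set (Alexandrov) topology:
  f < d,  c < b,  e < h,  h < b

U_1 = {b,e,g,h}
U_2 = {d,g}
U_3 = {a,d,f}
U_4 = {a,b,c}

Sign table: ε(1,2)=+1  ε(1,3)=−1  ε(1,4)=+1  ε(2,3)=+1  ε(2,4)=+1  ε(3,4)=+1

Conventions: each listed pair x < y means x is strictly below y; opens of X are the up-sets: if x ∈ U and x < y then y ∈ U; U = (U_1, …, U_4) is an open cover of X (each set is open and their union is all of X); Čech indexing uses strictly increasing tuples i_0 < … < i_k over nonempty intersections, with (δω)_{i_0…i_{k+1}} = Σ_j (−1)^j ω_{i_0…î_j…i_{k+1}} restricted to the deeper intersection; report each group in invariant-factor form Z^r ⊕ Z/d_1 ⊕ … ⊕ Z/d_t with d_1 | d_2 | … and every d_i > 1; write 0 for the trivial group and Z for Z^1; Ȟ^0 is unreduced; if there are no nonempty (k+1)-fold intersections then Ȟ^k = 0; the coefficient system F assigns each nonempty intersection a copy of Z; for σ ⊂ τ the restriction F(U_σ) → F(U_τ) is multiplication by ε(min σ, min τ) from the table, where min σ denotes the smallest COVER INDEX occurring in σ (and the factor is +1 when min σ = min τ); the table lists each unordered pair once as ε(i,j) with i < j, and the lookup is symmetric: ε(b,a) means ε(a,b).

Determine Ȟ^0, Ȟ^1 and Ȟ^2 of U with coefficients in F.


Ȟ^0(U;F) ≅ Z, Ȟ^1(U;F) ≅ Z, Ȟ^2(U;F) ≅ 0

nonempty intersections:
  U12={g} U14={b} U23={d} U34={a}
C dims 4,4; δ0: rk 3, SNF 1^3
Ȟ^0: (4−3)−0=1 ⇒ Z
Ȟ^1: (4−0)−3=1 ⇒ Z
Ȟ^2: (0−0)−0=0 ⇒ 0


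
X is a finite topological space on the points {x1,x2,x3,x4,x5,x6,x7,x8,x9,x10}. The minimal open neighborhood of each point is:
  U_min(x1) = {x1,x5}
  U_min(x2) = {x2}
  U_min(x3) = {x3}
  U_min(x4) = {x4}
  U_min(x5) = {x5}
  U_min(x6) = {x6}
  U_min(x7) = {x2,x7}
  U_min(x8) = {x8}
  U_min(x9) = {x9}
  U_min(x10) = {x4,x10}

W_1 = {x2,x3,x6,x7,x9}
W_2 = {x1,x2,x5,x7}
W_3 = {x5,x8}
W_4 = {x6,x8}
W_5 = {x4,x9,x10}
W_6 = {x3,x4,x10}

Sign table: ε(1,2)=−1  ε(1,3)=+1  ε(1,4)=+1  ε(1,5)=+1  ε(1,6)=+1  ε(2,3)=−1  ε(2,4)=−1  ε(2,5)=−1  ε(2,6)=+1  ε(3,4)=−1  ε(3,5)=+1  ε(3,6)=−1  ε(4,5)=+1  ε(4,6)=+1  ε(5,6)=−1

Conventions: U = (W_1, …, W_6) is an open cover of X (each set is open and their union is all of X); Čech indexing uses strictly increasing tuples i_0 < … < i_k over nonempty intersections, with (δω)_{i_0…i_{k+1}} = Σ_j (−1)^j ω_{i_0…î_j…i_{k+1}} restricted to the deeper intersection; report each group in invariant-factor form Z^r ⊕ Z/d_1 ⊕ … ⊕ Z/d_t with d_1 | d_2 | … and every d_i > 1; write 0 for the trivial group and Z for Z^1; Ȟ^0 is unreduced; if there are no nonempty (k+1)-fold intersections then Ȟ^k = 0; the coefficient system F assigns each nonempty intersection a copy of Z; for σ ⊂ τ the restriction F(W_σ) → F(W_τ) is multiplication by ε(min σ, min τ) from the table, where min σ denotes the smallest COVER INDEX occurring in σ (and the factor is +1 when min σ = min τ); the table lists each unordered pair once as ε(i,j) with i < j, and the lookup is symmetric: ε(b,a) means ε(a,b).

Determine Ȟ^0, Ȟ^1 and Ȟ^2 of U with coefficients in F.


Ȟ^0(U;F) ≅ 0; Ȟ^1(U;F) ≅ Z ⊕ Z/2; Ȟ^2(U;F) ≅ 0

nonempty intersections:
  W12={x2,x7} W14={x6} W15={x9} W16={x3} W23={x5} W34={x8} W56={x4,x10}
C dims 6,7; δ0: rk 6, SNF 1^5·2
Ȟ^0: (6−6)−0=0 ⇒ 0
Ȟ^1: (7−0)−6=1 plus torsion [2] ⇒ Z ⊕ Z/2
Ȟ^2: (0−0)−0=0 ⇒ 0


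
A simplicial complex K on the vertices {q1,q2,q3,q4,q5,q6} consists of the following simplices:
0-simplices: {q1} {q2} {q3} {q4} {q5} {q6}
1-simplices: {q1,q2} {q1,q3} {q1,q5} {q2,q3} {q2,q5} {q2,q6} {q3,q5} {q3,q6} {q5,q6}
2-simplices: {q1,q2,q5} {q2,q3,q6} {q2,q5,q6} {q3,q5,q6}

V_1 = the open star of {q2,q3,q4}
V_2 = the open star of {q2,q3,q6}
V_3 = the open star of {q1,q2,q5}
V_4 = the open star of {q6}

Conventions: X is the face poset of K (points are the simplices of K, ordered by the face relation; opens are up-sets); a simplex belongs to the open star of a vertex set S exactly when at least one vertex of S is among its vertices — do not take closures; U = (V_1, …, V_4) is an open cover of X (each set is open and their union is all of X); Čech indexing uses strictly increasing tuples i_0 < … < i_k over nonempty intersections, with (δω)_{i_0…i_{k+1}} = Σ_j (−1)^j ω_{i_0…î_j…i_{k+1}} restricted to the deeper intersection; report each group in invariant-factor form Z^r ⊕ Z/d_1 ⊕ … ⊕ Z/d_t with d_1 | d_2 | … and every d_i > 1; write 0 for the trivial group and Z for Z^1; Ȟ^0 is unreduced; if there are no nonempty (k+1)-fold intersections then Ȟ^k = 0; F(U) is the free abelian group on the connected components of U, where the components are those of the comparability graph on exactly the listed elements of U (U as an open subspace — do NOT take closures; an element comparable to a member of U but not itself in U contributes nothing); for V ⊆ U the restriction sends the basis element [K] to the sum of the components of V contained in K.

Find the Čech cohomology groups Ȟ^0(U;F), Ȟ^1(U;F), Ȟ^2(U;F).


intersection data:
  V1={{q2},{q3},{q4},{q1,q2},{q1,q3},{q2,q3},{q2,q5},{q2,q6},{q3,q5},{q3,q6},{q1,q2,q5},{q2,q3,q6},{q2,q5,q6},{q3,q5,q6}} V2={{q2},{q3},{q6},{q1,q2},{q1,q3},{q2,q3},{q2,q5},{q2,q6},{q3,q5},{q3,q6},{q5,q6},{q1,q2,q5},{q2,q3,q6},{q2,q5,q6},{q3,q5,q6}} V3={{q1},{q2},{q5},{q1,q2},{q1,q3},{q1,q5},{q2,q3},{q2,q5},{q2,q6},{q3,q5},{q5,q6},{q1,q2,q5},{q2,q3,q6},{q2,q5,q6},{q3,q5,q6}} V4={{q6},{q2,q6},{q3,q6},{q5,q6},{q2,q3,q6},{q2,q5,q6},{q3,q5,q6}}
  V12={{q2},{q3},{q1,q2},{q1,q3},{q2,q3},{q2,q5},{q2,q6},{q3,q5},{q3,q6},{q1,q2,q5},{q2,q3,q6},{q2,q5,q6},{q3,q5,q6}} V13={{q2},{q1,q2},{q1,q3},{q2,q3},{q2,q5},{q2,q6},{q3,q5},{q1,q2,q5},{q2,q3,q6},{q2,q5,q6},{q3,q5,q6}} V14={{q2,q6},{q3,q6},{q2,q3,q6},{q2,q5,q6},{q3,q5,q6}} V23={{q2},{q1,q2},{q1,q3},{q2,q3},{q2,q5},{q2,q6},{q3,q5},{q5,q6},{q1,q2,q5},{q2,q3,q6},{q2,q5,q6},{q3,q5,q6}} V24={{q6},{q2,q6},{q3,q6},{q5,q6},{q2,q3,q6},{q2,q5,q6},{q3,q5,q6}} V34={{q2,q6},{q5,q6},{q2,q3,q6},{q2,q5,q6},{q3,q5,q6}}
  V123={{q2},{q1,q2},{q1,q3},{q2,q3},{q2,q5},{q2,q6},{q3,q5},{q1,q2,q5},{q2,q3,q6},{q2,q5,q6},{q3,q5,q6}} V124={{q2,q6},{q3,q6},{q2,q3,q6},{q2,q5,q6},{q3,q5,q6}} V134={{q2,q6},{q2,q3,q6},{q2,q5,q6},{q3,q5,q6}} V234={{q2,q6},{q5,q6},{q2,q3,q6},{q2,q5,q6},{q3,q5,q6}}
  V1234={{q2,q6},{q2,q3,q6},{q2,q5,q6},{q3,q5,q6}}
components per intersection:
  V1: {{q2},{q3},{q1,q2},{q1,q3},{q2,q3},{q2,q5},{q2,q6},{q3,q5},{q3,q6},{q1,q2,q5},{q2,q3,q6},{q2,q5,q6},{q3,q5,q6}} {{q4}}
  V2: {{q2},{q3},{q6},{q1,q2},{q1,q3},{q2,q3},{q2,q5},{q2,q6},{q3,q5},{q3,q6},{q5,q6},{q1,q2,q5},{q2,q3,q6},{q2,q5,q6},{q3,q5,q6}}
  V3: {{q1},{q2},{q5},{q1,q2},{q1,q3},{q1,q5},{q2,q3},{q2,q5},{q2,q6},{q3,q5},{q5,q6},{q1,q2,q5},{q2,q3,q6},{q2,q5,q6},{q3,q5,q6}}
  V4: {{q6},{q2,q6},{q3,q6},{q5,q6},{q2,q3,q6},{q2,q5,q6},{q3,q5,q6}}
  V12: {{q2},{q3},{q1,q2},{q1,q3},{q2,q3},{q2,q5},{q2,q6},{q3,q5},{q3,q6},{q1,q2,q5},{q2,q3,q6},{q2,q5,q6},{q3,q5,q6}}
  V13: {{q2},{q1,q2},{q2,q3},{q2,q5},{q2,q6},{q1,q2,q5},{q2,q3,q6},{q2,q5,q6}} {{q1,q3}} {{q3,q5},{q3,q5,q6}}
  V14: {{q2,q6},{q3,q6},{q2,q3,q6},{q2,q5,q6},{q3,q5,q6}}
  V23: {{q2},{q1,q2},{q2,q3},{q2,q5},{q2,q6},{q3,q5},{q5,q6},{q1,q2,q5},{q2,q3,q6},{q2,q5,q6},{q3,q5,q6}} {{q1,q3}}
  V24: {{q6},{q2,q6},{q3,q6},{q5,q6},{q2,q3,q6},{q2,q5,q6},{q3,q5,q6}}
  V34: {{q2,q6},{q5,q6},{q2,q3,q6},{q2,q5,q6},{q3,q5,q6}}
  V123: {{q2},{q1,q2},{q2,q3},{q2,q5},{q2,q6},{q1,q2,q5},{q2,q3,q6},{q2,q5,q6}} {{q1,q3}} {{q3,q5},{q3,q5,q6}}
  V124: {{q2,q6},{q3,q6},{q2,q3,q6},{q2,q5,q6},{q3,q5,q6}}
  V134: {{q2,q6},{q2,q3,q6},{q2,q5,q6}} {{q3,q5,q6}}
  V234: {{q2,q6},{q5,q6},{q2,q3,q6},{q2,q5,q6},{q3,q5,q6}}
  V1234: {{q2,q6},{q2,q3,q6},{q2,q5,q6}} {{q3,q5,q6}}
C dims 5,9,7,2; δ0: rk 3, SNF 1^3; δ1: rk 5, SNF 1^5; δ2: rk 2, SNF 1^2
Ȟ^0 = (5 − 3) − 0 = 2, so Ȟ^0 ≅ Z^2
Ȟ^1 = (9 − 5) − 3 = 1, so Ȟ^1 ≅ Z
Ȟ^2 = (7 − 2) − 5 = 0, so Ȟ^2 ≅ 0

Ȟ^0 = Z^2, Ȟ^1 = Z and Ȟ^2 = 0


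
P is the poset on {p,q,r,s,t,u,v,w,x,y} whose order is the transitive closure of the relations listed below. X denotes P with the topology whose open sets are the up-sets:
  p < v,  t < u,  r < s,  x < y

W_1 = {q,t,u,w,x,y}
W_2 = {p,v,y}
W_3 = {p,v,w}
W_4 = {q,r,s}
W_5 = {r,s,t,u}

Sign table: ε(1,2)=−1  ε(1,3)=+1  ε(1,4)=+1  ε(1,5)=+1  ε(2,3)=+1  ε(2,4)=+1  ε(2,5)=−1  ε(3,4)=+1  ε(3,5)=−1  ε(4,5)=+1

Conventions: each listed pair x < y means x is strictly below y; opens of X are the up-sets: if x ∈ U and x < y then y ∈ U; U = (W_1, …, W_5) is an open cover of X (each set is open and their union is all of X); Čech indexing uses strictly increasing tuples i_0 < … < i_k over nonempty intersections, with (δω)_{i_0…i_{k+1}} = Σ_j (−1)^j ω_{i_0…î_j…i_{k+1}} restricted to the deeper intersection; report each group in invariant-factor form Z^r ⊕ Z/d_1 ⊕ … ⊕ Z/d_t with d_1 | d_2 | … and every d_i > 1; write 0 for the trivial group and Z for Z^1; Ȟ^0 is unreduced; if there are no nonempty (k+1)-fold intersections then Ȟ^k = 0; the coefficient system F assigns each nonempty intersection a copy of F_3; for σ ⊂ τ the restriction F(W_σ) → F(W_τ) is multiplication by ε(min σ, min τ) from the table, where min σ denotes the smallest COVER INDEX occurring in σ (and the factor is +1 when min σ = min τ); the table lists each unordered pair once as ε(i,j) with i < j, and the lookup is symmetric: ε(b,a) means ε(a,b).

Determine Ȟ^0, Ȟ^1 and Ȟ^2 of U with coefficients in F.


nonempty overlaps:
  W12={y} W13={w} W14={q} W15={t,u} W23={p,v} W45={r,s}
C dims 5,6; δ0: rk_F3 5
degree 0: 5−5−0 = 0 → Ȟ^0 ≅ 0
degree 1: 6−0−5 = 1 → Ȟ^1 ≅ Z/3
degree 2: 0−0−0 = 0 → Ȟ^2 ≅ 0

Ȟ^0 ≅ 0, Ȟ^1 ≅ Z/3, Ȟ^2 ≅ 0


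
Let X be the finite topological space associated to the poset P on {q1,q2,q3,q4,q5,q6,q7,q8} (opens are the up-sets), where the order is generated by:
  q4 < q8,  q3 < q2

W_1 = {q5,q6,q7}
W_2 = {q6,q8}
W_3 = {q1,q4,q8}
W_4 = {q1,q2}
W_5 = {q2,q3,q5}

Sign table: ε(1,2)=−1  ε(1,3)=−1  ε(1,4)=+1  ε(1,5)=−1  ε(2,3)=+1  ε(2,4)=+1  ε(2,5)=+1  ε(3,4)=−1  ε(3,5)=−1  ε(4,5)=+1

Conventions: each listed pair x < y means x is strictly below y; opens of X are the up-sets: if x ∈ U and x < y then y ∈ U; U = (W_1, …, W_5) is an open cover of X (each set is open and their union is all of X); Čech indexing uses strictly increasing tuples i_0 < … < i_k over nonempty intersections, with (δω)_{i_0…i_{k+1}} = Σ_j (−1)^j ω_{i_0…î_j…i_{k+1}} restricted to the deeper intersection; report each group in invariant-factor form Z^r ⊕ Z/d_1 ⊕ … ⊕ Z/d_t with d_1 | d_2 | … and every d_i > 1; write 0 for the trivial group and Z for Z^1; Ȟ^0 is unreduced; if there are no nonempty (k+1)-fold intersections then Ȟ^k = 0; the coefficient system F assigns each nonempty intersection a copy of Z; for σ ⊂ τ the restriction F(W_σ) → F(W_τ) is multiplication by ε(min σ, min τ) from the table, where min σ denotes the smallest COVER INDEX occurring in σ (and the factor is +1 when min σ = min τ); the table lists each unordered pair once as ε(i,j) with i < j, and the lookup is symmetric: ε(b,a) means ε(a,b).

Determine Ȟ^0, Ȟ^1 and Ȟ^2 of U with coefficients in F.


intersection data:
  W12={q6} W15={q5} W23={q8} W34={q1} W45={q2}
C dims 5,5; δ0: rk 5, SNF 1^4·2
Ȟ^0 = (5 − 5) − 0 = 0, so Ȟ^0 ≅ 0
Ȟ^1 = (5 − 0) − 5 = 0 plus torsion [2], so Ȟ^1 ≅ Z/2
Ȟ^2 = (0 − 0) − 0 = 0, so Ȟ^2 ≅ 0

Ȟ^0 = 0, Ȟ^1 = Z/2 and Ȟ^2 = 0


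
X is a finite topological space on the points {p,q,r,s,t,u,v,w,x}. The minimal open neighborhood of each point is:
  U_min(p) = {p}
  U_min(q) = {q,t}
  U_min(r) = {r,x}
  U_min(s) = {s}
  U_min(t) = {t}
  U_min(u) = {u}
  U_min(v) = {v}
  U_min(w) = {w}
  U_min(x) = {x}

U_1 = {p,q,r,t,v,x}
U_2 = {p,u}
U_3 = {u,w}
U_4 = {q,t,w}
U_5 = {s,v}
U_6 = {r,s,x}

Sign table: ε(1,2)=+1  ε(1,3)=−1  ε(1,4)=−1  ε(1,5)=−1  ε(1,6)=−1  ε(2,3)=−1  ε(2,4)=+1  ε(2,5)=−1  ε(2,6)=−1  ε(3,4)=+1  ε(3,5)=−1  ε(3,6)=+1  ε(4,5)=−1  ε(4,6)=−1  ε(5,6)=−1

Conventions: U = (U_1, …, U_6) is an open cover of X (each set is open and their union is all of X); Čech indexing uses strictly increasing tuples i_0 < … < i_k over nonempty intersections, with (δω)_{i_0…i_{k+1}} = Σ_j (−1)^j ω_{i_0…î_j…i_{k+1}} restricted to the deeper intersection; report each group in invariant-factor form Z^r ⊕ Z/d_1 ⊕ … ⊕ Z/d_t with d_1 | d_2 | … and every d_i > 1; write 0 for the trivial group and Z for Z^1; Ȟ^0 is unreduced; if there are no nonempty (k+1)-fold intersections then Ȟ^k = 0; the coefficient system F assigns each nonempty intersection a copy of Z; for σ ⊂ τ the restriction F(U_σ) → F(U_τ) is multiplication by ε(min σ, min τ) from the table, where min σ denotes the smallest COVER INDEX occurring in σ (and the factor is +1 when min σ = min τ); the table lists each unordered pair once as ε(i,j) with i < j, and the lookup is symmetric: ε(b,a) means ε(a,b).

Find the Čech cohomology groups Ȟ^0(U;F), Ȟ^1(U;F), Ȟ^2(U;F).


Ȟ^0 = 0,  Ȟ^1 = Z ⊕ Z/2,  Ȟ^2 = 0

nonempty overlaps:
  U12={p} U14={q,t} U15={v} U16={r,x} U23={u} U34={w} U56={s}
C dims 6,7; δ0: rk 6, SNF 1^5·2
degree 0: 6−6−0 = 0 → Ȟ^0 ≅ 0
degree 1: 7−0−6 = 1 plus torsion [2] → Ȟ^1 ≅ Z ⊕ Z/2
degree 2: 0−0−0 = 0 → Ȟ^2 ≅ 0


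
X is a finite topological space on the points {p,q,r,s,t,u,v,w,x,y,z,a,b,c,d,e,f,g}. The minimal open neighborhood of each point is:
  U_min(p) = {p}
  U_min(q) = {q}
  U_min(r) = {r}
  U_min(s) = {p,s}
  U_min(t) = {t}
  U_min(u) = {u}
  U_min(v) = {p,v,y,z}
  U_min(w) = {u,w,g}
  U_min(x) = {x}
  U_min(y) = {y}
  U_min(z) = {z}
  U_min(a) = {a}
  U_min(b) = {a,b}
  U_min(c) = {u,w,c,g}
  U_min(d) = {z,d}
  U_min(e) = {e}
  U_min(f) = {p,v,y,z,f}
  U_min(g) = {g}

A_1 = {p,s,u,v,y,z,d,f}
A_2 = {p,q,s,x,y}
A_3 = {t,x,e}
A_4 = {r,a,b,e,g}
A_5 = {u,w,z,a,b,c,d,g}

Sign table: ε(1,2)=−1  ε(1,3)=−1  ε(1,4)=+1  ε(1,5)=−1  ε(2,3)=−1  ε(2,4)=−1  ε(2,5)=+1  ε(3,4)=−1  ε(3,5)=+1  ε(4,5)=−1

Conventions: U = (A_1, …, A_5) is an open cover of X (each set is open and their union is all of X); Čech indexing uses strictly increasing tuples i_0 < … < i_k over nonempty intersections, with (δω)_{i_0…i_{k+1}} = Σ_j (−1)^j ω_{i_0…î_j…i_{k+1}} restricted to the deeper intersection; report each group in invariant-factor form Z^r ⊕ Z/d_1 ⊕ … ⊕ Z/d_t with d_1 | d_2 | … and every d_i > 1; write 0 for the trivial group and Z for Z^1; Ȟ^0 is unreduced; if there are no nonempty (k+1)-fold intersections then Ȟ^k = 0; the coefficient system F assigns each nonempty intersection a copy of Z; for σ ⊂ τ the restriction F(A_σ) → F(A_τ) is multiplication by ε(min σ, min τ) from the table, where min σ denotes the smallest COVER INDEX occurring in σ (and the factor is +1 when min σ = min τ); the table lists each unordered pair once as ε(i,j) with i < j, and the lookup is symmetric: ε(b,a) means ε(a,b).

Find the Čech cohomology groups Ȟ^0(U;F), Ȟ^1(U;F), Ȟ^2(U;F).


Ȟ^0 = 0, Ȟ^1 = Z/2, Ȟ^2 = 0

intersection data:
  A12={p,s,y} A15={u,z,d} A23={x} A34={e} A45={a,b,g}
C dims 5,5; δ0: rk 5, SNF 1^4·2
Ȟ^0 = (5 − 5) − 0 = 0, so Ȟ^0 ≅ 0
Ȟ^1 = (5 − 0) − 5 = 0 plus torsion [2], so Ȟ^1 ≅ Z/2
Ȟ^2 = (0 − 0) − 0 = 0, so Ȟ^2 ≅ 0
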